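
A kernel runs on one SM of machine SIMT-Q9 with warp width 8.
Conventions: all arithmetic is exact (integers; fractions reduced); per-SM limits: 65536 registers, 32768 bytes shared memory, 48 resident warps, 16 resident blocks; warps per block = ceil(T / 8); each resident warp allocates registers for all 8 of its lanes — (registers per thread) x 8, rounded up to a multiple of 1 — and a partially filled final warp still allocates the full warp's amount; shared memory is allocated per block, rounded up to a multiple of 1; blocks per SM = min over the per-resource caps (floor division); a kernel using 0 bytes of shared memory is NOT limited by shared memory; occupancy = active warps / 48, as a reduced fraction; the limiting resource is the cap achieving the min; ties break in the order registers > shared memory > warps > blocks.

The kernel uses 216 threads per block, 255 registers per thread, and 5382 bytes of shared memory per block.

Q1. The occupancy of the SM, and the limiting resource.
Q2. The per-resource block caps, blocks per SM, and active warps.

Answer: occupancy 9/16, limited by registers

registers: 1 block
shared memory: 6 blocks
warps: 1 block
blocks: 16 blocks

Answer: 1 block, 27 active warps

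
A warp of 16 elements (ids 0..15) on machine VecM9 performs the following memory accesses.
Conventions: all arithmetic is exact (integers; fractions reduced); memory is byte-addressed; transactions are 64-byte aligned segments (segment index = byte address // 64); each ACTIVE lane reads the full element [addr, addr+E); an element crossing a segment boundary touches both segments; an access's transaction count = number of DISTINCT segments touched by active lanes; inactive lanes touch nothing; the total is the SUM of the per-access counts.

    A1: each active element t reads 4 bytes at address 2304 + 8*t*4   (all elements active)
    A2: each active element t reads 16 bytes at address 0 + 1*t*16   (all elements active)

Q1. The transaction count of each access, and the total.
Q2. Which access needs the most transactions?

A1: 8 transactions
A2: 4 transactions

Answer: 8,4; total 12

Answer: A1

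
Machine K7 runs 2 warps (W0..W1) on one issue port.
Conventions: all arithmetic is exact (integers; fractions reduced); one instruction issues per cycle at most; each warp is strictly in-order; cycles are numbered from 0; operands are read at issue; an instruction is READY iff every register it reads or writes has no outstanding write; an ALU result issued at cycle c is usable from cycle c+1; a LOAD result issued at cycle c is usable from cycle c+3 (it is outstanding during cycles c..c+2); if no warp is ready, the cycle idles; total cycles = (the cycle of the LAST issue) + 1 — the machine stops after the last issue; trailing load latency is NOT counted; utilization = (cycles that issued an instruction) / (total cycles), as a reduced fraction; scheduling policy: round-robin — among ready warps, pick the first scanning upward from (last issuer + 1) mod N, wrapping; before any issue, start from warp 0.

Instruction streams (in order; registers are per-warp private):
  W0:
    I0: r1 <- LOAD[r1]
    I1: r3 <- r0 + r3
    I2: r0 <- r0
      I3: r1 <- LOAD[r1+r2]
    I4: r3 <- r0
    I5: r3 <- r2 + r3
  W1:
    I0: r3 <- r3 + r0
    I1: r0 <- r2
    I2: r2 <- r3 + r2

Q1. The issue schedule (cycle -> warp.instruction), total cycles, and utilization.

cycle 0: W0.I0
cycle 1: W1.I0
cycle 2: W0.I1
cycle 3: W1.I1
cycle 4: W0.I2
cycle 5: W1.I2
cycle 6: W0.I3
cycle 7: W0.I4
cycle 8: W0.I5

Answer: 9 cycles, utilization 1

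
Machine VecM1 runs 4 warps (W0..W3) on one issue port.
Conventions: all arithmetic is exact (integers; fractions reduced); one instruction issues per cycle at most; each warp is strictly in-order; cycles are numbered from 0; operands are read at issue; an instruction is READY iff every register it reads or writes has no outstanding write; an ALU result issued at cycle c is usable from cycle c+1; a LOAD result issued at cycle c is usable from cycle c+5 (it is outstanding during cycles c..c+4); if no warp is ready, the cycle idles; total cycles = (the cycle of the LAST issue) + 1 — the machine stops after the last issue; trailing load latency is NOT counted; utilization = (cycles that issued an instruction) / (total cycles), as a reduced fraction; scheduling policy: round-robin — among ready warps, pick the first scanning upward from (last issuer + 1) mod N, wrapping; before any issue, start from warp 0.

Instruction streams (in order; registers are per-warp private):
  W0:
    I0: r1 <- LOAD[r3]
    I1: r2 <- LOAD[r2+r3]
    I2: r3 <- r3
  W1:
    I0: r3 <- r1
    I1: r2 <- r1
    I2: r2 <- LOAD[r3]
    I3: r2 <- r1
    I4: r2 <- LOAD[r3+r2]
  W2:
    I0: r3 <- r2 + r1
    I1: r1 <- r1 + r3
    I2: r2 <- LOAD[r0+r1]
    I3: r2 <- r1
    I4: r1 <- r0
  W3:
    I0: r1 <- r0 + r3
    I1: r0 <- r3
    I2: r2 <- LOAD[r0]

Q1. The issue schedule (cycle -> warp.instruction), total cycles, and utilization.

cycle 0: W0.I0
cycle 1: W1.I0
cycle 2: W2.I0
cycle 3: W3.I0
cycle 4: W0.I1
cycle 5: W1.I1
cycle 6: W2.I1
cycle 7: W3.I1
cycle 8: W0.I2
cycle 9: W1.I2
cycle 10: W2.I2
cycle 11: W3.I2
cycle 12: idle
cycle 13: idle
cycle 14: W1.I3
cycle 15: W2.I3
cycle 16: W1.I4
cycle 17: W2.I4

Answer: 18 cycles, utilization 8/9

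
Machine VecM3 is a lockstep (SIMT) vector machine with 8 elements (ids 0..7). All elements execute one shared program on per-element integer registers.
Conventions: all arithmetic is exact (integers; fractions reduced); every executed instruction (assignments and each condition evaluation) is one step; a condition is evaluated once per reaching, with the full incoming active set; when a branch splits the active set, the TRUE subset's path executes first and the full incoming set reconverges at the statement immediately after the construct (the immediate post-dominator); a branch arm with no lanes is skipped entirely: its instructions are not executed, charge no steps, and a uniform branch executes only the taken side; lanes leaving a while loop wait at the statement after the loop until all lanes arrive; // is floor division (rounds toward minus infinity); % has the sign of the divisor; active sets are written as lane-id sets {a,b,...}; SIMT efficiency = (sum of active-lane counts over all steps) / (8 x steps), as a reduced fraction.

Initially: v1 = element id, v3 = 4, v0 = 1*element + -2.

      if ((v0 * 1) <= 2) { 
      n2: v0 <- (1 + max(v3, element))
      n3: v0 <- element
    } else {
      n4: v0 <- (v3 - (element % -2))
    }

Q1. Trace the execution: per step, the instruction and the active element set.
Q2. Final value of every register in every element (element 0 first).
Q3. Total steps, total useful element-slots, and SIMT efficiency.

step 0: eval ((v0 * 1) <= 2)         {0,1,2,3,4,5,6,7}
step 1: v0 <- (1 + max(v3, element)) {0,1,2,3,4}
step 2: v0 <- element                {0,1,2,3,4}
step 3: v0 <- (v3 - (element % -2))  {5,6,7}

Answer: 4 steps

v1: 0,1,2,3,4,5,6,7
v3: 4,4,4,4,4,4,4,4
v0: 0,1,2,3,4,5,4,5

steps = 4; useful = 21; efficiency = 21/32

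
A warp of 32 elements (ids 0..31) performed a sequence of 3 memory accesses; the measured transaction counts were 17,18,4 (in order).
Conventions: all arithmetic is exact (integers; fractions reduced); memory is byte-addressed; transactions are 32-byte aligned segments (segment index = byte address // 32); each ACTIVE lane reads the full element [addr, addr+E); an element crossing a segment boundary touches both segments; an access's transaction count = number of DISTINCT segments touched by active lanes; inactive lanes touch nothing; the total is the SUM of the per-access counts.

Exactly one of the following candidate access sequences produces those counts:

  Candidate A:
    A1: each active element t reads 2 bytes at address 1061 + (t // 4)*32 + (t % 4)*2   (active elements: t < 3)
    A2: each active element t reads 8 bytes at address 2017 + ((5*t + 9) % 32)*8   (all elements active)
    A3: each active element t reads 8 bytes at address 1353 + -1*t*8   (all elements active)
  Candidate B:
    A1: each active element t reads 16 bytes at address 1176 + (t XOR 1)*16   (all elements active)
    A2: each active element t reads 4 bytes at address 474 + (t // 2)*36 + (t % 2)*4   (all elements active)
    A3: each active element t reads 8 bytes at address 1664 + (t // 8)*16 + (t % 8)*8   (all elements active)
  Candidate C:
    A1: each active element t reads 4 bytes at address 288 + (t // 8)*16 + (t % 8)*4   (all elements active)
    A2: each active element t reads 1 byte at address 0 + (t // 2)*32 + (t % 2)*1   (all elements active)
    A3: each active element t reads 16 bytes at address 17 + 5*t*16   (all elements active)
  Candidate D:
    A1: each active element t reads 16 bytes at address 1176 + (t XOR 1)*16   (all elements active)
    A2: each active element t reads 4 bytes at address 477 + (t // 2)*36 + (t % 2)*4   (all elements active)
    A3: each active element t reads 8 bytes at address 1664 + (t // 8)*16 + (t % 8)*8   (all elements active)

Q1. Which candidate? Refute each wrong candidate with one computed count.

A: A1 gives 1 transaction, not 17
C: A1 gives 3 transactions, not 17
D: A2 gives 19 transactions, not 18
B: all counts match (17,18,4)

Answer: B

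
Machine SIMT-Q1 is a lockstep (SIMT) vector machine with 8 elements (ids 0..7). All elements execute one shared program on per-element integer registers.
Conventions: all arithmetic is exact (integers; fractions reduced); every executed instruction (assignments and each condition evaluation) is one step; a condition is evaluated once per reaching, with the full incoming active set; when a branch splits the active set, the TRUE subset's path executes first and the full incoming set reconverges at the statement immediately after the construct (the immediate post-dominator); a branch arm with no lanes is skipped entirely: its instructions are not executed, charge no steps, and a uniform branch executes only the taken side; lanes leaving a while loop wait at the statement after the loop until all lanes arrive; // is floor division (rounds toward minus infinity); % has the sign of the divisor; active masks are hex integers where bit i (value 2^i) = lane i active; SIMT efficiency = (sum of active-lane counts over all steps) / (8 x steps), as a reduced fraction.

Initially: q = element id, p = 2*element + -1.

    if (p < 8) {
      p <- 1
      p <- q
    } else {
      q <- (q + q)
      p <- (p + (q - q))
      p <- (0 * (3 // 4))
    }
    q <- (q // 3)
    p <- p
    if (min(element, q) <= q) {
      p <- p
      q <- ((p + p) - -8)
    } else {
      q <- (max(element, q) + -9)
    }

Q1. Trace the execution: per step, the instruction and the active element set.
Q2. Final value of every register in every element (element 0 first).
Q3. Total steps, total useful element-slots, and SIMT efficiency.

step 0: eval (p < 8)                 0xff
step 1: p <- 1                       0x1f
step 2: p <- q                       0x1f
step 3: q <- (q + q)                 0xe0
step 4: p <- (p + (q - q))           0xe0
step 5: p <- (0 * (3 // 4))          0xe0
step 6: q <- (q // 3)                0xff
step 7: p <- p                       0xff
step 8: eval (min(element, q) <= q)  0xff
step 9: p <- p                       0xff
step 10: q <- ((p + p) - -8)          0xff

Answer: 11 steps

q: 8,10,12,14,16,8,8,8
p: 0,1,2,3,4,0,0,0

steps = 11; useful = 67; efficiency = 67/88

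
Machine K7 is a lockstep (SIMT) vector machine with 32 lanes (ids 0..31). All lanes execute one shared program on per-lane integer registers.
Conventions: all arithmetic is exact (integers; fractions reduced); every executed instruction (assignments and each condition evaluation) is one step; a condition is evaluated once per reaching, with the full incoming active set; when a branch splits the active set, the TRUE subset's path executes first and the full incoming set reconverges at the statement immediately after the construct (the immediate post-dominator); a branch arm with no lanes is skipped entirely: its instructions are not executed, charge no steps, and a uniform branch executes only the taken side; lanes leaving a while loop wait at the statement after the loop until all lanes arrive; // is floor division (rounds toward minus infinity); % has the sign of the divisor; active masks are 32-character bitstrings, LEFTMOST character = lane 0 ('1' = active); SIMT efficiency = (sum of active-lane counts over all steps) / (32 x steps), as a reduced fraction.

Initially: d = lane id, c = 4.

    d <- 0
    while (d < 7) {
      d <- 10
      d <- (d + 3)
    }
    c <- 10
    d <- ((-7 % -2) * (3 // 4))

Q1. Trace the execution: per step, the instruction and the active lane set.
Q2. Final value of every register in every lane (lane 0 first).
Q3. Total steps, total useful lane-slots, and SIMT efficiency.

step 0: d <- 0                       11111111111111111111111111111111
step 1: eval (d < 7)                 11111111111111111111111111111111
step 2: d <- 10                      11111111111111111111111111111111
step 3: d <- (d + 3)                 11111111111111111111111111111111
step 4: eval (d < 7)                 11111111111111111111111111111111
step 5: c <- 10                      11111111111111111111111111111111
step 6: d <- ((-7 % -2) * (3 // 4))  11111111111111111111111111111111

Answer: 7 steps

d: 0,0,0,0,0,0,0,0,0,0,0,0,0,0,0,0,0,0,0,0,0,0,0,0,0,0,0,0,0,0,0,0
c: 10,10,10,10,10,10,10,10,10,10,10,10,10,10,10,10,10,10,10,10,10,10,10,10,10,10,10,10,10,10,10,10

steps = 7; useful = 224; efficiency = 224/224 = 1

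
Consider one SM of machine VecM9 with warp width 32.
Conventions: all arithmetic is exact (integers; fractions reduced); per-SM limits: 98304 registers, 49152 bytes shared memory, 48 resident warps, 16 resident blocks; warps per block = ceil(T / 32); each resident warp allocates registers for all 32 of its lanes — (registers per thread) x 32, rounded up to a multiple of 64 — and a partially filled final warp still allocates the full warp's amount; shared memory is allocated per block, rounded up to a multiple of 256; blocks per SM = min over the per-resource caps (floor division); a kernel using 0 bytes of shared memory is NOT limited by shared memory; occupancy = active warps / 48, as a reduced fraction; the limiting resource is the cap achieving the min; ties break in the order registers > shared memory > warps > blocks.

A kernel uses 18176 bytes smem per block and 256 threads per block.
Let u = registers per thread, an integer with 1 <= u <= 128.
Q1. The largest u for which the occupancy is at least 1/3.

Answer: u = 128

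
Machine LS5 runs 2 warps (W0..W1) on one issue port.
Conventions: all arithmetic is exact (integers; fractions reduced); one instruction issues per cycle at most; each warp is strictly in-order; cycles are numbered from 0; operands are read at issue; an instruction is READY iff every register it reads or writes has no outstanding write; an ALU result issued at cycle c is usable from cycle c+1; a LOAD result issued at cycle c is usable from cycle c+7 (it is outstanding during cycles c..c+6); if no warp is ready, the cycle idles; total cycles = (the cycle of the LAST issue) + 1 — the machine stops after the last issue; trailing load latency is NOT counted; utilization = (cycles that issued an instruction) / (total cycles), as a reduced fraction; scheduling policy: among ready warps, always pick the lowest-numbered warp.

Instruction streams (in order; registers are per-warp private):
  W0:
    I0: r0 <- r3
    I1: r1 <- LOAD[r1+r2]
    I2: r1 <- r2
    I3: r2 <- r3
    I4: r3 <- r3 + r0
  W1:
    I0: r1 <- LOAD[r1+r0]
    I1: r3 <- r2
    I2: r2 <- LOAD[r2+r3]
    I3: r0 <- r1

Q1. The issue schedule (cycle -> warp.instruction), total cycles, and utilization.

cycle 0: W0.I0
cycle 1: W0.I1
cycle 2: W1.I0
cycle 3: W1.I1
cycle 4: W1.I2
cycle 5: idle
cycle 6: idle
cycle 7: idle
cycle 8: W0.I2
cycle 9: W0.I3
cycle 10: W0.I4
cycle 11: W1.I3

Answer: 12 cycles, utilization 3/4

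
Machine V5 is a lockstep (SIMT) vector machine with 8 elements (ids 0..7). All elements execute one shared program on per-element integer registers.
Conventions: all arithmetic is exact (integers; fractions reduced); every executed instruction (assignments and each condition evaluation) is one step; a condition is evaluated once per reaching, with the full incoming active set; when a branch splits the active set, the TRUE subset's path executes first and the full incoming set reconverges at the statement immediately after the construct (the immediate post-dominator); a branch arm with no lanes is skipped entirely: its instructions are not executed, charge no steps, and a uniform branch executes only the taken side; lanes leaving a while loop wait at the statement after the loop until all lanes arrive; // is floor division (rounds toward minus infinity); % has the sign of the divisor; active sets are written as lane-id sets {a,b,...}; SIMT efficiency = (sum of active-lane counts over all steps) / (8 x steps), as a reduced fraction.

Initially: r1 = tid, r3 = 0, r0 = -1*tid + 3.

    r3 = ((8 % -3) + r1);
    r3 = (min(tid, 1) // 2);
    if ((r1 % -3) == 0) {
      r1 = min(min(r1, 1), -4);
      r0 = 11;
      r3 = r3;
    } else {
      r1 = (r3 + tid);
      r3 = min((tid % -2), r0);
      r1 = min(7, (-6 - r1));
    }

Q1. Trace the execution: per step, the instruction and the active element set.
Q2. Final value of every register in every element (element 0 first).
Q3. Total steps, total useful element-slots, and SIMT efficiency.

step 0: r3 <- ((8 % -3) + r1)        {0,1,2,3,4,5,6,7}
step 1: r3 <- (min(tid, 1) // 2)     {0,1,2,3,4,5,6,7}
step 2: eval ((r1 % -3) == 0)        {0,1,2,3,4,5,6,7}
step 3: r1 <- min(min(r1, 1), -4)    {0,3,6}
step 4: r0 <- 11                     {0,3,6}
step 5: r3 <- r3                     {0,3,6}
step 6: r1 <- (r3 + tid)             {1,2,4,5,7}
step 7: r3 <- min((tid % -2), r0)    {1,2,4,5,7}
step 8: r1 <- min(7, (-6 - r1))      {1,2,4,5,7}

Answer: 9 steps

r1: -4,-7,-8,-4,-10,-11,-4,-13
r3: 0,-1,0,0,-1,-2,0,-4
r0: 11,2,1,11,-1,-2,11,-4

steps = 9; useful = 48; efficiency = 48/72 = 2/3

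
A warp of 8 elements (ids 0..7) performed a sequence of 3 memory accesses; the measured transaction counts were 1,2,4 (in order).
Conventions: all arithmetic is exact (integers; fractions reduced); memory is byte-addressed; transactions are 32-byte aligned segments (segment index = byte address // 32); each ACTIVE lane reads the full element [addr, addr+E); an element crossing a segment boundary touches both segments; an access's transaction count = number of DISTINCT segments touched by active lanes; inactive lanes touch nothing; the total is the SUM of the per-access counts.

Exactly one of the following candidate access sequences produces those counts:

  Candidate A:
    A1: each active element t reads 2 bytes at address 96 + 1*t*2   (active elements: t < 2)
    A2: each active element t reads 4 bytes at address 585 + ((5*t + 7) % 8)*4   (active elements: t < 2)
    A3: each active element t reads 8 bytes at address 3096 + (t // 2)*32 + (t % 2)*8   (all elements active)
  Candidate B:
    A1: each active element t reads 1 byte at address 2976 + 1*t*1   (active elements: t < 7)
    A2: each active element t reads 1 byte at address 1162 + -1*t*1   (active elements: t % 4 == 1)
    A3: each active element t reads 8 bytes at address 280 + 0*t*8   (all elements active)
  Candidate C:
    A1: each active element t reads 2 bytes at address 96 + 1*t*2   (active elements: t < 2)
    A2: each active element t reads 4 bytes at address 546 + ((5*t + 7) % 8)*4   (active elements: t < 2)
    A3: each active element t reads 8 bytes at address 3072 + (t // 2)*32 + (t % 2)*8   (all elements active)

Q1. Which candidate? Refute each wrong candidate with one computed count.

A: A3 gives 5 transactions, not 4
B: A2 gives 1 transaction, not 2
C: all counts match (1,2,4)

Answer: C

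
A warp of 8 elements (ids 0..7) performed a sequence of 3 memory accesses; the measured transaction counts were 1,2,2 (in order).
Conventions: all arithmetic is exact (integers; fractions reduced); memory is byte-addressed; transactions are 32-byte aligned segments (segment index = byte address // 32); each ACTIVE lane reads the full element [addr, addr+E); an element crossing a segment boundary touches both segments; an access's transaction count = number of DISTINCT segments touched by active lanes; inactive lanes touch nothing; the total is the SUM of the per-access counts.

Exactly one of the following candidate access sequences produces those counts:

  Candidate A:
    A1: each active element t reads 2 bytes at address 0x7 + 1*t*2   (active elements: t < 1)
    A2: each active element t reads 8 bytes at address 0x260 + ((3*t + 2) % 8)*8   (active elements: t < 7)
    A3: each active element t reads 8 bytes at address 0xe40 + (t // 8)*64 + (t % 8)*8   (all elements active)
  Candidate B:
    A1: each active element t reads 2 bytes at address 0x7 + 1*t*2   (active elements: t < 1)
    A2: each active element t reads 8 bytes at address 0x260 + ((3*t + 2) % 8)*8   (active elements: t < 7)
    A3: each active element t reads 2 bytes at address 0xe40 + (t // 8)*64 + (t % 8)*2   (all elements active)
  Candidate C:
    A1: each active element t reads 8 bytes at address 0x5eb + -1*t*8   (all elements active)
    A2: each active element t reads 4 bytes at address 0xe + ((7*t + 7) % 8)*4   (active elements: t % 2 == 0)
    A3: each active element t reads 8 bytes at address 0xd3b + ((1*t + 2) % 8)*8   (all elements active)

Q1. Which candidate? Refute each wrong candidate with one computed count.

B: A3 gives 1 transaction, not 2
C: A1 gives 3 transactions, not 1
A: all counts match (1,2,2)

Answer: A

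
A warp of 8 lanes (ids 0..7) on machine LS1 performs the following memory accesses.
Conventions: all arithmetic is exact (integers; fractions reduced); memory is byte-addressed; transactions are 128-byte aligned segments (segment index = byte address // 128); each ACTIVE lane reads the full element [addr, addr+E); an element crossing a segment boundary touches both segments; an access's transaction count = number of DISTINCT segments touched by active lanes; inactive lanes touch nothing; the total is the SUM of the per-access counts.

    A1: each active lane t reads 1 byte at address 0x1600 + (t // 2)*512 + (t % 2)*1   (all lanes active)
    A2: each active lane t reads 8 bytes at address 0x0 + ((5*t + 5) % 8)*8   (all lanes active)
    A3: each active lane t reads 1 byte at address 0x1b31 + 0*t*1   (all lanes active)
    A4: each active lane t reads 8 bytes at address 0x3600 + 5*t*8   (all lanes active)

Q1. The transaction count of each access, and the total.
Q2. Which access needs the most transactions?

A1: 4 transactions
A2: 1 transaction
A3: 1 transaction
A4: 3 transactions

Answer: 4,1,1,3; total 9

Answer: A1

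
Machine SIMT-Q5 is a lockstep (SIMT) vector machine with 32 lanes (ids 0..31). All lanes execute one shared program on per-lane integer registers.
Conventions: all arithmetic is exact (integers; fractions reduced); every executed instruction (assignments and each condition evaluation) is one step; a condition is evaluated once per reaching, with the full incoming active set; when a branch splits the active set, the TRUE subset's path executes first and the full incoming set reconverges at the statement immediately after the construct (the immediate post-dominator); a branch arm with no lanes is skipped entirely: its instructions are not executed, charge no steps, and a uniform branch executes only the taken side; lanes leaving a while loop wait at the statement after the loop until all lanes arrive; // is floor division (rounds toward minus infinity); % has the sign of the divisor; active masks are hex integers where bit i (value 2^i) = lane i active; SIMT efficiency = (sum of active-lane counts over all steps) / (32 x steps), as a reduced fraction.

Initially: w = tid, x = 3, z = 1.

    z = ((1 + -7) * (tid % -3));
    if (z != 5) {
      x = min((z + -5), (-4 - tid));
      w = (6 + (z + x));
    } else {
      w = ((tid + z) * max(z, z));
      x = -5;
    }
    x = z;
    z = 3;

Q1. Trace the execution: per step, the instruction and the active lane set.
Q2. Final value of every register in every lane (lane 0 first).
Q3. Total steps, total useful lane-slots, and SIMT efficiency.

step 0: z <- ((1 + -7) * (tid % -3)) 0xffffffff
step 1: eval (z != 5)                0xffffffff
step 2: x <- min((z + -5), (-4 - tid)) 0xffffffff
step 3: w <- (6 + (z + x))           0xffffffff
step 4: x <- z                       0xffffffff
step 5: z <- 3                       0xffffffff

Answer: 6 steps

w: 1,13,6,-1,10,3,-4,7,0,-7,4,-3,-10,1,-6,-13,-2,-9,-16,-5,-12,-19,-8,-15,-22,-11,-18,-25,-14,-21,-28,-17
x: 0,12,6,0,12,6,0,12,6,0,12,6,0,12,6,0,12,6,0,12,6,0,12,6,0,12,6,0,12,6,0,12
z: 3,3,3,3,3,3,3,3,3,3,3,3,3,3,3,3,3,3,3,3,3,3,3,3,3,3,3,3,3,3,3,3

steps = 6; useful = 192; efficiency = 192/192 = 1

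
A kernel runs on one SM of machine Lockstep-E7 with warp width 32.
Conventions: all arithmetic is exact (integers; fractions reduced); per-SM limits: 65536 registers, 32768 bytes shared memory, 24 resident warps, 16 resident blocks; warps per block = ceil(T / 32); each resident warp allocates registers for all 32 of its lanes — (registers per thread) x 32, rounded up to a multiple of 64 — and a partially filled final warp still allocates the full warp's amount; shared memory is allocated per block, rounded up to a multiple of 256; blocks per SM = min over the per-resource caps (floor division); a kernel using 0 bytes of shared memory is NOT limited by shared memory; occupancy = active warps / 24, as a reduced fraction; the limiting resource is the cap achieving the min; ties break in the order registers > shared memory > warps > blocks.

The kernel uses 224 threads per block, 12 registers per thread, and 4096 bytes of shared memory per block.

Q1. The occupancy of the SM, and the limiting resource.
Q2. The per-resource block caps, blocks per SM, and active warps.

Answer: occupancy 7/8, limited by warps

registers: 24 blocks
shared memory: 8 blocks
warps: 3 blocks
blocks: 16 blocks

Answer: 3 blocks, 21 active warps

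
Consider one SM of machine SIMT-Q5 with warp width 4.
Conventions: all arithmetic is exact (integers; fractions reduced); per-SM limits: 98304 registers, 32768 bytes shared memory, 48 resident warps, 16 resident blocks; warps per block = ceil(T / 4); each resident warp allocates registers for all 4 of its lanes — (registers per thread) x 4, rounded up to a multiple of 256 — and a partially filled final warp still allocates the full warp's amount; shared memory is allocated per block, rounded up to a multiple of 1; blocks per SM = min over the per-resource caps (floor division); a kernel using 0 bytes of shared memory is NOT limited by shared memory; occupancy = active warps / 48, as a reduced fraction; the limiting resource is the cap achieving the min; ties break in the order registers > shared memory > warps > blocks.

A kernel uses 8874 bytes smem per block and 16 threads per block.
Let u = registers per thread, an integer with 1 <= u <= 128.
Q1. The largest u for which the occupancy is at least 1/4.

Answer: u = 128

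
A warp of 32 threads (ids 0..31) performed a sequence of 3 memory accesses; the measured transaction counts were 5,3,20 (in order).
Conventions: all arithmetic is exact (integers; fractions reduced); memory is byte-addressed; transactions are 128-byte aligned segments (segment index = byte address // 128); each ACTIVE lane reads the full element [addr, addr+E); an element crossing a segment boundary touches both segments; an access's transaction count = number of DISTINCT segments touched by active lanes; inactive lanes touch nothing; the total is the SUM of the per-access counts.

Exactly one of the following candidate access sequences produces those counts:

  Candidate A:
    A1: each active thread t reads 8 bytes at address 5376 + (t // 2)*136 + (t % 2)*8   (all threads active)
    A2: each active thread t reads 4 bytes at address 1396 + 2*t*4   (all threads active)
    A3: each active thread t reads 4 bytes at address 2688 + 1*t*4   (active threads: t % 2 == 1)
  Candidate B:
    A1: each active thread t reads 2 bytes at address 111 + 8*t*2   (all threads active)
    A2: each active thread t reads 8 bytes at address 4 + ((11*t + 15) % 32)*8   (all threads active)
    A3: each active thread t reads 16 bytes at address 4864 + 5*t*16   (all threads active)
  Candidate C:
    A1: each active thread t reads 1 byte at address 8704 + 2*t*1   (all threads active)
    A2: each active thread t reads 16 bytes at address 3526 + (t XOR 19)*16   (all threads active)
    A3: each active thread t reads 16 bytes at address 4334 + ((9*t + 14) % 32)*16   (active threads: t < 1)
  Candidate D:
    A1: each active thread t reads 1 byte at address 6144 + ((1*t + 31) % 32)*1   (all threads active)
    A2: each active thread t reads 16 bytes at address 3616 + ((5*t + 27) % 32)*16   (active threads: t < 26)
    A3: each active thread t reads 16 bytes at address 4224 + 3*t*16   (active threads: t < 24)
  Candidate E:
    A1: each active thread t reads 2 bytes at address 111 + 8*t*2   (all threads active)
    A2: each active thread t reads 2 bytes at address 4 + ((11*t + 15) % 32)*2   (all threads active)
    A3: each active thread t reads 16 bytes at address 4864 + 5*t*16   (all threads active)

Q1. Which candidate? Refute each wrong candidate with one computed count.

A: A1 gives 17 transactions, not 5
C: A1 gives 1 transaction, not 5
D: A1 gives 1 transaction, not 5
E: A2 gives 1 transaction, not 3
B: all counts match (5,3,20)

Answer: B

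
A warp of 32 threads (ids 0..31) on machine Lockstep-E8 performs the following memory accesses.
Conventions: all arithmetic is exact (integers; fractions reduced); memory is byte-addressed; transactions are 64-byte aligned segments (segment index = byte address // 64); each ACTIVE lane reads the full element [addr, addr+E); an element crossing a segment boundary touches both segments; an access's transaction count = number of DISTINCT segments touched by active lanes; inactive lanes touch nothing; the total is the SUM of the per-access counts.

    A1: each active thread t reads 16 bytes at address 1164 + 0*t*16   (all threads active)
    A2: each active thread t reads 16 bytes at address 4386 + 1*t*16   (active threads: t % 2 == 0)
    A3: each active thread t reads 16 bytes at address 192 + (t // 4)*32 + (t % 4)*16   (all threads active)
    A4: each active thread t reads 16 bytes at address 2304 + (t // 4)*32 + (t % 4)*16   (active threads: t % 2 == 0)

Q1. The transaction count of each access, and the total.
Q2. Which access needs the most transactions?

A1: 1 transaction
A2: 9 transactions
A3: 5 transactions
A4: 5 transactions

Answer: 1,9,5,5; total 20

Answer: A2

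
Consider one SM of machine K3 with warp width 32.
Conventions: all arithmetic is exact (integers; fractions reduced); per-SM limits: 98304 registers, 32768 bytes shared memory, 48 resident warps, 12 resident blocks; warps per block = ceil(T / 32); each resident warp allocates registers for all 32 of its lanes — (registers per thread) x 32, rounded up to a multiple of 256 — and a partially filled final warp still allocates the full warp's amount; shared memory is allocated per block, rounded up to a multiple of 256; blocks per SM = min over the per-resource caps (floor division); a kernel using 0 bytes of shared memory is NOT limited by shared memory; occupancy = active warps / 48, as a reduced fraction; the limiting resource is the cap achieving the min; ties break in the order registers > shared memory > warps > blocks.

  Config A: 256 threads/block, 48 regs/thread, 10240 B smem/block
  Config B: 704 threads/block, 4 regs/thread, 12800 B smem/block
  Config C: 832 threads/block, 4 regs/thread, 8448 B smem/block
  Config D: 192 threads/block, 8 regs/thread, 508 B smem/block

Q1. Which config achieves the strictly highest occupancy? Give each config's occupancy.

occupancies: A 1/2, B 11/12, C 13/24, D 1

Answer: D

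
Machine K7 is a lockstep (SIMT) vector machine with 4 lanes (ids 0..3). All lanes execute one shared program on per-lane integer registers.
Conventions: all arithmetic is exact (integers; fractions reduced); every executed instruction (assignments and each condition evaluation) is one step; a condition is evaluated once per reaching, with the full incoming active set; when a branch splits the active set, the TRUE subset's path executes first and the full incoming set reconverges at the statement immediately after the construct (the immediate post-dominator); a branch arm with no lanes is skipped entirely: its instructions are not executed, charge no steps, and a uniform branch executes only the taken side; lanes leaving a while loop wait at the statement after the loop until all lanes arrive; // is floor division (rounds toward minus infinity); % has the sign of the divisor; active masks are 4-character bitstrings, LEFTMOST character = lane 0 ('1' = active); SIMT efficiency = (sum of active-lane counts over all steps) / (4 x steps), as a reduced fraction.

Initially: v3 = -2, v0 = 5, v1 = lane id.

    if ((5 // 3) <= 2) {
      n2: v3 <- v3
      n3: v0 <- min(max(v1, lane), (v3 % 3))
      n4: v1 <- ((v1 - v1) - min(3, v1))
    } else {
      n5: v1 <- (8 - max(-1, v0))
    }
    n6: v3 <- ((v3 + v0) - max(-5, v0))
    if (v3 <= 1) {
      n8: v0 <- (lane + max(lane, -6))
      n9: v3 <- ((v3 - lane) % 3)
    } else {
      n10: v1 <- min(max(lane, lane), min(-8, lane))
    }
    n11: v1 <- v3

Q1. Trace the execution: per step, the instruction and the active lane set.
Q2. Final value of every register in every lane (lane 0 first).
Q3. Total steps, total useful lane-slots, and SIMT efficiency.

step 0: eval ((5 // 3) <= 2)         1111
step 1: v3 <- v3                     1111
step 2: v0 <- min(max(v1, lane), (v3 % 3)) 1111
step 3: v1 <- ((v1 - v1) - min(3, v1)) 1111
step 4: v3 <- ((v3 + v0) - max(-5, v0)) 1111
step 5: eval (v3 <= 1)               1111
step 6: v0 <- (lane + max(lane, -6)) 1111
step 7: v3 <- ((v3 - lane) % 3)      1111
step 8: v1 <- v3                     1111

Answer: 9 steps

v3: 1,0,2,1
v0: 0,2,4,6
v1: 1,0,2,1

steps = 9; useful = 36; efficiency = 36/36 = 1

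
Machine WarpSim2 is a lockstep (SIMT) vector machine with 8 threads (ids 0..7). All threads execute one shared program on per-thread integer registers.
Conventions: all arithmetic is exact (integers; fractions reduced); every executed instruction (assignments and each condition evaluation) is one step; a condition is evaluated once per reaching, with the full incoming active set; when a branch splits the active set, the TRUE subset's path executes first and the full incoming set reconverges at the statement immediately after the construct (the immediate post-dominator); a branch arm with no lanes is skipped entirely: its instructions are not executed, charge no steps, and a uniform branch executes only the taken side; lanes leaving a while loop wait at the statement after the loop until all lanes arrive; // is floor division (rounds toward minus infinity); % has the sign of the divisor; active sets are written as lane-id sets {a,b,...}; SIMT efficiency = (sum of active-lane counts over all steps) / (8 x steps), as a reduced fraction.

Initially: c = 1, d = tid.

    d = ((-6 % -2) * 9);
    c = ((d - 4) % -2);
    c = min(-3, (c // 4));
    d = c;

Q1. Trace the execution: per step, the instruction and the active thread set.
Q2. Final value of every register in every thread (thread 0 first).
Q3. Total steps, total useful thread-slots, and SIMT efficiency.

step 0: d <- ((-6 % -2) * 9)         {0,1,2,3,4,5,6,7}
step 1: c <- ((d - 4) % -2)          {0,1,2,3,4,5,6,7}
step 2: c <- min(-3, (c // 4))       {0,1,2,3,4,5,6,7}
step 3: d <- c                       {0,1,2,3,4,5,6,7}

Answer: 4 steps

c: -3,-3,-3,-3,-3,-3,-3,-3
d: -3,-3,-3,-3,-3,-3,-3,-3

steps = 4; useful = 32; efficiency = 32/32 = 1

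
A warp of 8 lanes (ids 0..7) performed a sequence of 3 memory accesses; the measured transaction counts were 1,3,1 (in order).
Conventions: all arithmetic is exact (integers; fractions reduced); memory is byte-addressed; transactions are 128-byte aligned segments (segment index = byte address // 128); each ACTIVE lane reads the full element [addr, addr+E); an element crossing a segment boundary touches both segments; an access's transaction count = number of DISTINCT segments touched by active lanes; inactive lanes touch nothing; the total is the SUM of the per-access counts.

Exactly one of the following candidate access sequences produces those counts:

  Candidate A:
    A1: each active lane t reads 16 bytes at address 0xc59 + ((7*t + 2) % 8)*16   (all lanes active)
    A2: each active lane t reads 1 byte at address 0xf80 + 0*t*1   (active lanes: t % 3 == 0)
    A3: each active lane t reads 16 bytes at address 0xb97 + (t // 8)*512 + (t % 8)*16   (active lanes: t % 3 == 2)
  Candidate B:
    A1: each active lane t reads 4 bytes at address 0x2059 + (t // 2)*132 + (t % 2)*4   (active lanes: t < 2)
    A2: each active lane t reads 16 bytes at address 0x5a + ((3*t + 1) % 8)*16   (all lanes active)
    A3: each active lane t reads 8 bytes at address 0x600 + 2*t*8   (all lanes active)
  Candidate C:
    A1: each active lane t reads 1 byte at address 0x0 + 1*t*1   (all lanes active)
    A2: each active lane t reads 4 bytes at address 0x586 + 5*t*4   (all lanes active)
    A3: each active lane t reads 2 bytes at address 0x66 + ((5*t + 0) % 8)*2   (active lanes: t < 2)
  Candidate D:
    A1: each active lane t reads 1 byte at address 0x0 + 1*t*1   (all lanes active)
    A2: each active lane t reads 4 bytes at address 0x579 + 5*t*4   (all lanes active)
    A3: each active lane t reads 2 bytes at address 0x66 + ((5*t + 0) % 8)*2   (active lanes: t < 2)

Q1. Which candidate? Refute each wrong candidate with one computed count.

A: A1 gives 2 transactions, not 1
B: A2 gives 2 transactions, not 3
C: A2 gives 2 transactions, not 3
D: all counts match (1,3,1)

Answer: D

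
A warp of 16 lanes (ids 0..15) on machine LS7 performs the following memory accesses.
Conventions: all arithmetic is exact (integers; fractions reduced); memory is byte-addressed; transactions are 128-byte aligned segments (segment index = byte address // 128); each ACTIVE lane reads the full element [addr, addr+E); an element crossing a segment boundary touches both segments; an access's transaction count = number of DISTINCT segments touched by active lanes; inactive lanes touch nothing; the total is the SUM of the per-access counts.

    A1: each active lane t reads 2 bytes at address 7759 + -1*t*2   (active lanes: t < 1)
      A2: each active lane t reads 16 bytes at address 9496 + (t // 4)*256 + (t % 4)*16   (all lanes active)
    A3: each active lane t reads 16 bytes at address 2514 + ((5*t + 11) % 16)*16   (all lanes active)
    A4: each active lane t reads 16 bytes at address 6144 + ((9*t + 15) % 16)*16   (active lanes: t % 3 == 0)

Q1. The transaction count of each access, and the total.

A1: 1 transaction
A2: 4 transactions
A3: 3 transactions
A4: 2 transactions

Answer: 1,4,3,2; total 10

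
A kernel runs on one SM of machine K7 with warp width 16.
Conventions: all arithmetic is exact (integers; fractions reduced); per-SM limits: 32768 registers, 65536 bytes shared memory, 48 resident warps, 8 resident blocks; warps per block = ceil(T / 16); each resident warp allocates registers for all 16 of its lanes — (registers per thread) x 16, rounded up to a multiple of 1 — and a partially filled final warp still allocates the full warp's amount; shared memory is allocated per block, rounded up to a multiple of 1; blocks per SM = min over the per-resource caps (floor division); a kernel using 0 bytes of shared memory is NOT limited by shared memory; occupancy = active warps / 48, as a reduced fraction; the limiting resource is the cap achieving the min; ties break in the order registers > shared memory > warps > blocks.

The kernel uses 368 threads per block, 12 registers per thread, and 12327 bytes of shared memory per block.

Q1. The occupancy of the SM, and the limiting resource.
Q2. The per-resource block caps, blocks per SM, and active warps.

Answer: occupancy 23/24, limited by warps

registers: 7 blocks
shared memory: 5 blocks
warps: 2 blocks
blocks: 8 blocks

Answer: 2 blocks, 46 active warps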